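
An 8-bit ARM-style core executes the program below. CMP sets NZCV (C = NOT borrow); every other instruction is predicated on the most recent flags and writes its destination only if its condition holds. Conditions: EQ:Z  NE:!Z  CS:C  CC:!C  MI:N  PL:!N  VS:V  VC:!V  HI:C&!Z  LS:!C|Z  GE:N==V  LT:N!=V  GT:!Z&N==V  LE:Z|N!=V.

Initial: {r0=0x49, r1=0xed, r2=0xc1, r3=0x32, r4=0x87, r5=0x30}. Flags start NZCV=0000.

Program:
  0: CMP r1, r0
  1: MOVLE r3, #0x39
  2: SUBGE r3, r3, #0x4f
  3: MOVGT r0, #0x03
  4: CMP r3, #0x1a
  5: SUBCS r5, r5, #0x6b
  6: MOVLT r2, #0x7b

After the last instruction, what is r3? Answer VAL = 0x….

[0] flags=1010 → (cmp)
[1] flags=1010 LE?T → r3=0x39
[2] flags=1010 GE?F → skip
[3] flags=1010 GT?F → skip
[4] flags=0010 → (cmp)
[5] flags=0010 CS?T → r5=0xc5
[6] flags=0010 LT?F → skip

VAL = 0x39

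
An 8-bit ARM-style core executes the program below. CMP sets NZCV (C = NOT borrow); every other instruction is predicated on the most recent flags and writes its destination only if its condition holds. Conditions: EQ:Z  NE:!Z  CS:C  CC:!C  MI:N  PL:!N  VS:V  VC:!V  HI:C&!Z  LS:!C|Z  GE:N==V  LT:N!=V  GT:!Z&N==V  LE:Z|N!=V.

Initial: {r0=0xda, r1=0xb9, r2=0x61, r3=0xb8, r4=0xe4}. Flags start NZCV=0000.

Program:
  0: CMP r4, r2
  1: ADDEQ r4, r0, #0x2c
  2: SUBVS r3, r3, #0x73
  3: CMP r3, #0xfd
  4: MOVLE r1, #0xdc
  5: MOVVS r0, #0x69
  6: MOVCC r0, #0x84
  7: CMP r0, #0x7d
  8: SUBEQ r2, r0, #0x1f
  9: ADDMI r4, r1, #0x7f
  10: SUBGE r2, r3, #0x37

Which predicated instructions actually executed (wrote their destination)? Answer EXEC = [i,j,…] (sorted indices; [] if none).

EXEC = [4,6]

[0] flags=1010 → (cmp)
[1] flags=1010 EQ?F → skip
[2] flags=1010 VS?F → skip
[3] flags=1000 → (cmp)
[4] flags=1000 LE?T → r1=0xdc
[5] flags=1000 VS?F → skip
[6] flags=1000 CC?T → r0=0x84
[7] flags=0011 → (cmp)
[8] flags=0011 EQ?F → skip
[9] flags=0011 MI?F → skip
[10] flags=0011 GE?F → skip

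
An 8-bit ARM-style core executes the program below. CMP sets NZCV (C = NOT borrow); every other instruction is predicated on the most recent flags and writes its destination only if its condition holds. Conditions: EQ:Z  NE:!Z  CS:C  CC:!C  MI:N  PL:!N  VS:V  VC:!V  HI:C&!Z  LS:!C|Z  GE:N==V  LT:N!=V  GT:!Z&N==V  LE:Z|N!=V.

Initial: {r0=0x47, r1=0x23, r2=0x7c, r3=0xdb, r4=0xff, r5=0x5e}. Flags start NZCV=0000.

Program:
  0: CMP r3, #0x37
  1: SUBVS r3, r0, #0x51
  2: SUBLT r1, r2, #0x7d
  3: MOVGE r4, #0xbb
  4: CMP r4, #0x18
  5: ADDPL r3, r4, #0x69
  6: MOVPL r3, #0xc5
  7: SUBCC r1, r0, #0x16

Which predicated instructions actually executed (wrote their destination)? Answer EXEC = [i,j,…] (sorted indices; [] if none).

EXEC = [2]

[0] flags=1010 → (cmp)
[1] flags=1010 VS?F → skip
[2] flags=1010 LT?T → r1=0xff
[3] flags=1010 GE?F → skip
[4] flags=1010 → (cmp)
[5] flags=1010 PL?F → skip
[6] flags=1010 PL?F → skip
[7] flags=1010 CC?F → skip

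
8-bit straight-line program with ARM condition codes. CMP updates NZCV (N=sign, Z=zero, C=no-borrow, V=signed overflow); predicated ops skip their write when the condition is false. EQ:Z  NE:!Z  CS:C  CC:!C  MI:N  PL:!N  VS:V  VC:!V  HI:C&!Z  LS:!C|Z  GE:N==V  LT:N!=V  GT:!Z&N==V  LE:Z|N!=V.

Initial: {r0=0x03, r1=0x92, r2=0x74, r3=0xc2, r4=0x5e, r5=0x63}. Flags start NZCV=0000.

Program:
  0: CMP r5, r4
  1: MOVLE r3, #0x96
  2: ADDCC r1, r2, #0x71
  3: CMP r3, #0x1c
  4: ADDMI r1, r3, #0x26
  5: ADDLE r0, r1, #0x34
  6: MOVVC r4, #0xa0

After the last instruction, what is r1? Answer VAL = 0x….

VAL = 0xe8

0: ✓ CMP  NZCV=0010
1: · MOVLE
2: · ADDCC
3: ✓ CMP  NZCV=1010
4: ✓ ADDMI  r1←0xe8
5: ✓ ADDLE  r0←0x1c
6: ✓ MOVVC  r4←0xa0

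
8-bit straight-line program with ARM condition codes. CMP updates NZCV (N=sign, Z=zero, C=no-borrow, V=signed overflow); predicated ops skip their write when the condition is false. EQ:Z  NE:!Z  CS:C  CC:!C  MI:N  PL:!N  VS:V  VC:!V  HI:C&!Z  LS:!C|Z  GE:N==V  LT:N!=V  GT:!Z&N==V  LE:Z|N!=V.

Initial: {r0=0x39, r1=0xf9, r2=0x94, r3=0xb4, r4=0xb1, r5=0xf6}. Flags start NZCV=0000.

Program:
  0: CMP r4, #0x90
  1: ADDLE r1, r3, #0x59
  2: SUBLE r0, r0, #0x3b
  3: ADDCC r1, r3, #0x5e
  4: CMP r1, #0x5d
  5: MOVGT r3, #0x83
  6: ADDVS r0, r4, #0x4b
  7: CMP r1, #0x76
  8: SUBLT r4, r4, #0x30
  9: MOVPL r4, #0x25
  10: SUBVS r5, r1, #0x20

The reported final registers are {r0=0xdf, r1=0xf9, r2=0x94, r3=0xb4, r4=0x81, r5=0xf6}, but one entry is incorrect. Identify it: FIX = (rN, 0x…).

0: ✓ CMP  NZCV=0010
1: · ADDLE
2: · SUBLE
3: · ADDCC
4: ✓ CMP  NZCV=1010
5: · MOVGT
6: · ADDVS
7: ✓ CMP  NZCV=1010
8: ✓ SUBLT  r4←0x81
9: · MOVPL
10: · SUBVS

FIX = (r0, 0x39)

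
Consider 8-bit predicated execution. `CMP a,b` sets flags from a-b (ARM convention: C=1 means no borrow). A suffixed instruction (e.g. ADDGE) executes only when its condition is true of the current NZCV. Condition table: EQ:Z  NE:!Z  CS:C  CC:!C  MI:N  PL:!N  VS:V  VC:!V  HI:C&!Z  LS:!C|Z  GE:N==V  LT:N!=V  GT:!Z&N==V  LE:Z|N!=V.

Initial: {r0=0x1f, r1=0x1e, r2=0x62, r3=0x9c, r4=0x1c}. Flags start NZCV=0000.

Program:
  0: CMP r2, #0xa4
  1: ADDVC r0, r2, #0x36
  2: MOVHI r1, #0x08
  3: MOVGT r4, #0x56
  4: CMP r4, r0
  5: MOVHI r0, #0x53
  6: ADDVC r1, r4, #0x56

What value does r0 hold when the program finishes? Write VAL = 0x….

0: ✓ CMP  NZCV=1001
1: · ADDVC
2: · MOVHI
3: ✓ MOVGT  r4←0x56
4: ✓ CMP  NZCV=0010
5: ✓ MOVHI  r0←0x53
6: ✓ ADDVC  r1←0xac

VAL = 0x53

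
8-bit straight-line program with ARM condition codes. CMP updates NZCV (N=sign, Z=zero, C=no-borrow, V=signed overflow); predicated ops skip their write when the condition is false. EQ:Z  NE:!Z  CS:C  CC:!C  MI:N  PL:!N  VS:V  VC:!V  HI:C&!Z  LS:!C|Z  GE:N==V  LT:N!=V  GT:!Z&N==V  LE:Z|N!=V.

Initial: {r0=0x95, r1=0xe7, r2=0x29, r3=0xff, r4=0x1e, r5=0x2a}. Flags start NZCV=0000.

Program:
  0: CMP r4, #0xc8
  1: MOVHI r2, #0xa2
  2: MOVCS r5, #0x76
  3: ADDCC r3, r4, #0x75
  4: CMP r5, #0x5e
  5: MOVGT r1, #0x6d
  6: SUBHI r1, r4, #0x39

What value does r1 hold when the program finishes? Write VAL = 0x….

VAL = 0xe7

[0] flags=0000 → (cmp)
[1] flags=0000 HI?F → skip
[2] flags=0000 CS?F → skip
[3] flags=0000 CC?T → r3=0x93
[4] flags=1000 → (cmp)
[5] flags=1000 GT?F → skip
[6] flags=1000 HI?F → skip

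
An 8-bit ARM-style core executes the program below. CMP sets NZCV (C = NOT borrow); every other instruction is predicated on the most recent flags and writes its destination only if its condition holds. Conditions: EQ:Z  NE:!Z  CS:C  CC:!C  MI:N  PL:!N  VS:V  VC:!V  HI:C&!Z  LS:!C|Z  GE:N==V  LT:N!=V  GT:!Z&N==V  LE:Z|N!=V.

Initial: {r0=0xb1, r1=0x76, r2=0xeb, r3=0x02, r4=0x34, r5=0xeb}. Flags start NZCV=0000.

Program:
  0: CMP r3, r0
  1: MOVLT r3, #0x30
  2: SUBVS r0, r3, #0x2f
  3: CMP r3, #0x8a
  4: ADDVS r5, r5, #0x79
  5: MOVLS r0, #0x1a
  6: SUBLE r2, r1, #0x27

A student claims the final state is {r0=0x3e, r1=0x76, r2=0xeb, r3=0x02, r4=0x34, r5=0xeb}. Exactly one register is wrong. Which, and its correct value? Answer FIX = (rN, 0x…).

[0] flags=0000 → (cmp)
[1] flags=0000 LT?F → skip
[2] flags=0000 VS?F → skip
[3] flags=0000 → (cmp)
[4] flags=0000 VS?F → skip
[5] flags=0000 LS?T → r0=0x1a
[6] flags=0000 LE?F → skip

FIX = (r0, 0x1a)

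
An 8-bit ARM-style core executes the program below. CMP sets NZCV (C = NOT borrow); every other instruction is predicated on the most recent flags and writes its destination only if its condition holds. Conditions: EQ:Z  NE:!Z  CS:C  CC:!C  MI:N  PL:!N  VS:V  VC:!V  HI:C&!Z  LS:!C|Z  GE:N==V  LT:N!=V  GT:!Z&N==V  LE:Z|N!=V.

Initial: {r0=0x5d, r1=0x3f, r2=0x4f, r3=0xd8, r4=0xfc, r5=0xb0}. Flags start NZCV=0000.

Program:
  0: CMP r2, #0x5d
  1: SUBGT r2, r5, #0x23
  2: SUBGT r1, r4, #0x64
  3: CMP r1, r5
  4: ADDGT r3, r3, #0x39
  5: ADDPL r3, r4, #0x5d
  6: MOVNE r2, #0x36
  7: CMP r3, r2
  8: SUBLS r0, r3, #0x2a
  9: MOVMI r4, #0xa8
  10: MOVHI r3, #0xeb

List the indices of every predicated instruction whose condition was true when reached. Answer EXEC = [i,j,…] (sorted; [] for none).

0: ✓ CMP  NZCV=1000
1: · SUBGT
2: · SUBGT
3: ✓ CMP  NZCV=1001
4: ✓ ADDGT  r3←0x11
5: · ADDPL
6: ✓ MOVNE  r2←0x36
7: ✓ CMP  NZCV=1000
8: ✓ SUBLS  r0←0xe7
9: ✓ MOVMI  r4←0xa8
10: · MOVHI

EXEC = [4,6,8,9]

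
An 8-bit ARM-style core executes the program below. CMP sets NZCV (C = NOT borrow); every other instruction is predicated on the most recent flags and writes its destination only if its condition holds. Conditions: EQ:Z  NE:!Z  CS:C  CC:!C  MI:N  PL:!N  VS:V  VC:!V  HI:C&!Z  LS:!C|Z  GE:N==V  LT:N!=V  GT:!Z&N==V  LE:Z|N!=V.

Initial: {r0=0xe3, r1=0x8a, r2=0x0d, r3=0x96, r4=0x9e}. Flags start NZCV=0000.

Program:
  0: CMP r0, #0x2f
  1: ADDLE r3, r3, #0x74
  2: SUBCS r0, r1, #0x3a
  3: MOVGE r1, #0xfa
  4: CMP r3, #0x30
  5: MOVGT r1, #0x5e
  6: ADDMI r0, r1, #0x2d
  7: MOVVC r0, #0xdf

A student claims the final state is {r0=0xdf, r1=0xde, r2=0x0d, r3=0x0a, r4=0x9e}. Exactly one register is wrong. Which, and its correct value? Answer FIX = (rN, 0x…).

0: ✓ CMP  NZCV=1010
1: ✓ ADDLE  r3←0x0a
2: ✓ SUBCS  r0←0x50
3: · MOVGE
4: ✓ CMP  NZCV=1000
5: · MOVGT
6: ✓ ADDMI  r0←0xb7
7: ✓ MOVVC  r0←0xdf

FIX = (r1, 0x8a)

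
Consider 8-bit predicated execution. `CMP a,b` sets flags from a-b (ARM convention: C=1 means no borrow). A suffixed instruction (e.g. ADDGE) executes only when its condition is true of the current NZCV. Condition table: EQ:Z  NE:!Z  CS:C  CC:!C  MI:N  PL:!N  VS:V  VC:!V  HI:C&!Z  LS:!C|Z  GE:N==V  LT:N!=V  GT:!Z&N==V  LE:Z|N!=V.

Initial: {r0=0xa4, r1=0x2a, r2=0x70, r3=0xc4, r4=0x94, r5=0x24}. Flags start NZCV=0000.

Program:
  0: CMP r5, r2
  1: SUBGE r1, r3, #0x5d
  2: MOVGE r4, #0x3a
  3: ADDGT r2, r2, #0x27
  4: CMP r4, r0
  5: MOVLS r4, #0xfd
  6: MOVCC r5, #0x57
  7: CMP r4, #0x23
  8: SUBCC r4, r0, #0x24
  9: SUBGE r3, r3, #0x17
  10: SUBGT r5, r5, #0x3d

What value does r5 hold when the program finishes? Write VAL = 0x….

[0] flags=1000 → (cmp)
[1] flags=1000 GE?F → skip
[2] flags=1000 GE?F → skip
[3] flags=1000 GT?F → skip
[4] flags=1000 → (cmp)
[5] flags=1000 LS?T → r4=0xfd
[6] flags=1000 CC?T → r5=0x57
[7] flags=1010 → (cmp)
[8] flags=1010 CC?F → skip
[9] flags=1010 GE?F → skip
[10] flags=1010 GT?F → skip

VAL = 0x57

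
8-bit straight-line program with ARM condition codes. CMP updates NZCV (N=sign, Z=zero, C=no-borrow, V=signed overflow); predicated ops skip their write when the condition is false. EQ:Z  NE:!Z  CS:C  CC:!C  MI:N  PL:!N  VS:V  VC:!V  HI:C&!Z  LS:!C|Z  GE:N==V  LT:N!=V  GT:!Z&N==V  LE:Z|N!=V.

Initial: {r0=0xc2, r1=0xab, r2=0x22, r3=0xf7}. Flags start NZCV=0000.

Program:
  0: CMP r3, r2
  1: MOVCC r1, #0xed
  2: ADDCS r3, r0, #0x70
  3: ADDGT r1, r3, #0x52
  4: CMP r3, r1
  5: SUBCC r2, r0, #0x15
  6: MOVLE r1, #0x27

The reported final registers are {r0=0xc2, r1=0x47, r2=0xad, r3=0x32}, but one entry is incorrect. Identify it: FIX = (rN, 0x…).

FIX = (r1, 0xab)

0: ✓ CMP  NZCV=1010
1: · MOVCC
2: ✓ ADDCS  r3←0x32
3: · ADDGT
4: ✓ CMP  NZCV=1001
5: ✓ SUBCC  r2←0xad
6: · MOVLE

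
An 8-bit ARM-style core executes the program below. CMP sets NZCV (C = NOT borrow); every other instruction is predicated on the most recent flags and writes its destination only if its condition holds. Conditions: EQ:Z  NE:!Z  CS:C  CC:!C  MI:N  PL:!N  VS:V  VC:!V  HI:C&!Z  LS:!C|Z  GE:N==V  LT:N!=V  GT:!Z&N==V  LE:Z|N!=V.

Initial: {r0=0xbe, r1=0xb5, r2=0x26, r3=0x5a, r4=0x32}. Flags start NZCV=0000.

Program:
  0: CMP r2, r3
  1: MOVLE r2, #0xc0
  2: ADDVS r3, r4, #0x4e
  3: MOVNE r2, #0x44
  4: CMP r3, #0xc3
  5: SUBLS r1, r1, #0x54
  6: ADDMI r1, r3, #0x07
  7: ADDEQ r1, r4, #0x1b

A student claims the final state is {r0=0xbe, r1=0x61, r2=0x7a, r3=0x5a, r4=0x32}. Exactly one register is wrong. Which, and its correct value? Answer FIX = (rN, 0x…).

FIX = (r2, 0x44)

[0] flags=1000 → (cmp)
[1] flags=1000 LE?T → r2=0xc0
[2] flags=1000 VS?F → skip
[3] flags=1000 NE?T → r2=0x44
[4] flags=1001 → (cmp)
[5] flags=1001 LS?T → r1=0x61
[6] flags=1001 MI?T → r1=0x61
[7] flags=1001 EQ?F → skip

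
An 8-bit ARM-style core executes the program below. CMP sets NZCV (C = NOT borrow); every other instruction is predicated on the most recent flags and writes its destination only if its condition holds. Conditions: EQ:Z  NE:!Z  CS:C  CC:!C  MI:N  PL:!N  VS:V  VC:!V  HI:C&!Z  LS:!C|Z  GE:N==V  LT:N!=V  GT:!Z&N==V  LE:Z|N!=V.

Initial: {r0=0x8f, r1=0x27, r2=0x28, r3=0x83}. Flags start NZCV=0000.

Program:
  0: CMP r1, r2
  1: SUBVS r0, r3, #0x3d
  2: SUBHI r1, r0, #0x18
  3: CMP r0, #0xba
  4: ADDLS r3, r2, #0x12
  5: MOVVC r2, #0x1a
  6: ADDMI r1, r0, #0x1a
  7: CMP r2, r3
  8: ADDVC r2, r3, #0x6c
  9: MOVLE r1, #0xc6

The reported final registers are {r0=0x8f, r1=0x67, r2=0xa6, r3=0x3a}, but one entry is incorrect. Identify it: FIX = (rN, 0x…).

[0] flags=1000 → (cmp)
[1] flags=1000 VS?F → skip
[2] flags=1000 HI?F → skip
[3] flags=1000 → (cmp)
[4] flags=1000 LS?T → r3=0x3a
[5] flags=1000 VC?T → r2=0x1a
[6] flags=1000 MI?T → r1=0xa9
[7] flags=1000 → (cmp)
[8] flags=1000 VC?T → r2=0xa6
[9] flags=1000 LE?T → r1=0xc6

FIX = (r1, 0xc6)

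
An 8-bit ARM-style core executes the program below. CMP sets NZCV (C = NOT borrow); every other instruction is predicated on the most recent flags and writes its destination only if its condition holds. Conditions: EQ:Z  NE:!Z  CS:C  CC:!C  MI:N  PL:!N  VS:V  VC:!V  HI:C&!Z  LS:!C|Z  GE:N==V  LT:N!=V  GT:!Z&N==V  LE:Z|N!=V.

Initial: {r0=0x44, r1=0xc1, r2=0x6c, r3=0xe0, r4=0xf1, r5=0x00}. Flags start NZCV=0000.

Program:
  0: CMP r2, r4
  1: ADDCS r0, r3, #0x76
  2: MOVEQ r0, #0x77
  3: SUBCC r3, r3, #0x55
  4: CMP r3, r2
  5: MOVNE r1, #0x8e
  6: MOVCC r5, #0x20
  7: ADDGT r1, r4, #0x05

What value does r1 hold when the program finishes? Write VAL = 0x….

0: ✓ CMP  NZCV=0000
1: · ADDCS
2: · MOVEQ
3: ✓ SUBCC  r3←0x8b
4: ✓ CMP  NZCV=0011
5: ✓ MOVNE  r1←0x8e
6: · MOVCC
7: · ADDGT

VAL = 0x8e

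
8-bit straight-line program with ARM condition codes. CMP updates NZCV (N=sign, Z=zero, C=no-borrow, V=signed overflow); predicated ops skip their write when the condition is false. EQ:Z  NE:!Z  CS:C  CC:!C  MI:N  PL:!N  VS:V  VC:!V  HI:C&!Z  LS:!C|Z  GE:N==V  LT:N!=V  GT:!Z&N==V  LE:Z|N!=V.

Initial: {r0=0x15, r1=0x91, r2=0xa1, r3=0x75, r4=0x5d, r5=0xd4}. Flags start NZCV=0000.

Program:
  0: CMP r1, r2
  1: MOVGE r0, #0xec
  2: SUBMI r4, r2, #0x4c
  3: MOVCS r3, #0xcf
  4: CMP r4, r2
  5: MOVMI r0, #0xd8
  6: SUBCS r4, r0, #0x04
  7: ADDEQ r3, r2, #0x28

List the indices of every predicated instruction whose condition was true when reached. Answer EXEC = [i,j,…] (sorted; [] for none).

EXEC = [2,5]

0: ✓ CMP  NZCV=1000
1: · MOVGE
2: ✓ SUBMI  r4←0x55
3: · MOVCS
4: ✓ CMP  NZCV=1001
5: ✓ MOVMI  r0←0xd8
6: · SUBCS
7: · ADDEQ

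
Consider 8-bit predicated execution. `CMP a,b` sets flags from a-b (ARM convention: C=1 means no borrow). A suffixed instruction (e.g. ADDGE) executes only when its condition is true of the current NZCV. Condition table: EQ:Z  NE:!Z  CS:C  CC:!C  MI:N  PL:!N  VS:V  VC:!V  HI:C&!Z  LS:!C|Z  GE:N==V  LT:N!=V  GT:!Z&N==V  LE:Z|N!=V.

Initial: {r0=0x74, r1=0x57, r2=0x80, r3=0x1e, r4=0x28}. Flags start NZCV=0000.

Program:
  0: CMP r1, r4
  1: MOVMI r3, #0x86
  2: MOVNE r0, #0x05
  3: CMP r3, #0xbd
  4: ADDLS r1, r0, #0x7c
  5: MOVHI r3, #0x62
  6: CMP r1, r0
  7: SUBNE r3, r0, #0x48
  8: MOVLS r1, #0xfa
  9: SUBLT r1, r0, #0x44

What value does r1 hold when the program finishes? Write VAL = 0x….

0: ✓ CMP  NZCV=0010
1: · MOVMI
2: ✓ MOVNE  r0←0x05
3: ✓ CMP  NZCV=0000
4: ✓ ADDLS  r1←0x81
5: · MOVHI
6: ✓ CMP  NZCV=0011
7: ✓ SUBNE  r3←0xbd
8: · MOVLS
9: ✓ SUBLT  r1←0xc1

VAL = 0xc1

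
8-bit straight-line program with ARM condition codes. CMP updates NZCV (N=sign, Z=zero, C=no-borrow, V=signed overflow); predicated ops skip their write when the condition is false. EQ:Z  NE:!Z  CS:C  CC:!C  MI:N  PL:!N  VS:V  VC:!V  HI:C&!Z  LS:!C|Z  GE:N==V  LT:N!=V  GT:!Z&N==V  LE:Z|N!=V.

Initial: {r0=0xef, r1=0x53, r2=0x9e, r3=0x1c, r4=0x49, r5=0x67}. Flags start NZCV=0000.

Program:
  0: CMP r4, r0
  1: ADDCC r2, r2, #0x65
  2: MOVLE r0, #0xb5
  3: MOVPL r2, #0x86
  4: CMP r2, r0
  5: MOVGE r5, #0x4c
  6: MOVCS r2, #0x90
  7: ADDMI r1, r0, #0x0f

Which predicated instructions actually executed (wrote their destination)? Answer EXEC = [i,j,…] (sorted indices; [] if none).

EXEC = [1,3,7]

[0] flags=0000 → (cmp)
[1] flags=0000 CC?T → r2=0x03
[2] flags=0000 LE?F → skip
[3] flags=0000 PL?T → r2=0x86
[4] flags=1000 → (cmp)
[5] flags=1000 GE?F → skip
[6] flags=1000 CS?F → skip
[7] flags=1000 MI?T → r1=0xfe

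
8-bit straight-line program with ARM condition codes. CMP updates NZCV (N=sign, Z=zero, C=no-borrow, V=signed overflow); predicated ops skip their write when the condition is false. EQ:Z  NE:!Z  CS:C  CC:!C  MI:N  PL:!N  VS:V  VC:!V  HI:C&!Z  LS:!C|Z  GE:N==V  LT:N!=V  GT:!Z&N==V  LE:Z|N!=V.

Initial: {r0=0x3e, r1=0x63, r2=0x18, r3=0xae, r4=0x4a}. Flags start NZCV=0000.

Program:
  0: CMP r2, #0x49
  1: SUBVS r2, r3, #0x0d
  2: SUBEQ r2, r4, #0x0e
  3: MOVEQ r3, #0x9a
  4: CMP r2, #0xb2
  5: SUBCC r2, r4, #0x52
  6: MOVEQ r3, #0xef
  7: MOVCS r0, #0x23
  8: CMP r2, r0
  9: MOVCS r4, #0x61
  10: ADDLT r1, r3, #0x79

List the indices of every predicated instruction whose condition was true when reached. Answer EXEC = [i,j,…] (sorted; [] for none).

[0] flags=1000 → (cmp)
[1] flags=1000 VS?F → skip
[2] flags=1000 EQ?F → skip
[3] flags=1000 EQ?F → skip
[4] flags=0000 → (cmp)
[5] flags=0000 CC?T → r2=0xf8
[6] flags=0000 EQ?F → skip
[7] flags=0000 CS?F → skip
[8] flags=1010 → (cmp)
[9] flags=1010 CS?T → r4=0x61
[10] flags=1010 LT?T → r1=0x27

EXEC = [5,9,10]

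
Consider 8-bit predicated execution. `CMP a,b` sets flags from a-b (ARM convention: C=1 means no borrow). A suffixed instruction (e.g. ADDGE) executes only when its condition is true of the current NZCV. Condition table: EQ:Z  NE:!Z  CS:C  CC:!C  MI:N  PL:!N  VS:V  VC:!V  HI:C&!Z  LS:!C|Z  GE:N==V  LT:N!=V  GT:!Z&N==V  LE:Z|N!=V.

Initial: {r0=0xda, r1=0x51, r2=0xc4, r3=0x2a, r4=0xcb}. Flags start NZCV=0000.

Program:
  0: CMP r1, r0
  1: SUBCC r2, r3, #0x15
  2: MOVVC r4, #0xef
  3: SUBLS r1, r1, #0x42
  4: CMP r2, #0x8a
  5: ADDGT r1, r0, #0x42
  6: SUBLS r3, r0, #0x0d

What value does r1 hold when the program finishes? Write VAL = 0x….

[0] flags=0000 → (cmp)
[1] flags=0000 CC?T → r2=0x15
[2] flags=0000 VC?T → r4=0xef
[3] flags=0000 LS?T → r1=0x0f
[4] flags=1001 → (cmp)
[5] flags=1001 GT?T → r1=0x1c
[6] flags=1001 LS?T → r3=0xcd

VAL = 0x1c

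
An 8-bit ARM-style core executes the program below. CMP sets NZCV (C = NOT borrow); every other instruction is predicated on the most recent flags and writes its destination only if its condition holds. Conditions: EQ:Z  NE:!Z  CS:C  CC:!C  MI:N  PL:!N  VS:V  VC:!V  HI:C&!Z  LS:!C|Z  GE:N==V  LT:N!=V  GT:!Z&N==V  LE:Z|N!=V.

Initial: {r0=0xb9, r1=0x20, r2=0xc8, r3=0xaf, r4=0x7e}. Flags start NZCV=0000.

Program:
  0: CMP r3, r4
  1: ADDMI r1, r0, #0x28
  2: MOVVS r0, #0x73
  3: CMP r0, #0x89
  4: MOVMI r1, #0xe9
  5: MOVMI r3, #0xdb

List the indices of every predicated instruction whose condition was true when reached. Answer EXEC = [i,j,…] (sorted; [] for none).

0: ✓ CMP  NZCV=0011
1: · ADDMI
2: ✓ MOVVS  r0←0x73
3: ✓ CMP  NZCV=1001
4: ✓ MOVMI  r1←0xe9
5: ✓ MOVMI  r3←0xdb

EXEC = [2,4,5]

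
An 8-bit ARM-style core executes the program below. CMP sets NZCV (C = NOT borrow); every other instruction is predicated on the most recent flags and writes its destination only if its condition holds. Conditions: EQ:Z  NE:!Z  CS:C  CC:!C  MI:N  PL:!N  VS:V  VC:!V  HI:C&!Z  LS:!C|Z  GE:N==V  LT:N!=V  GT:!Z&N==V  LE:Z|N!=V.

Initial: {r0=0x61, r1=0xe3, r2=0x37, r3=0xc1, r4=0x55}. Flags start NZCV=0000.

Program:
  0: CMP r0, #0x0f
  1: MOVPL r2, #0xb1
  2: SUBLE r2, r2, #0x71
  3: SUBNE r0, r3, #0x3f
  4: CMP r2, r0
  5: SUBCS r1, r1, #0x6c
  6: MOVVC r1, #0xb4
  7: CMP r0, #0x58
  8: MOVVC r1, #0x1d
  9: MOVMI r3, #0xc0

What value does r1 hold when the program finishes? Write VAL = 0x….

VAL = 0xb4

0: ✓ CMP  NZCV=0010
1: ✓ MOVPL  r2←0xb1
2: · SUBLE
3: ✓ SUBNE  r0←0x82
4: ✓ CMP  NZCV=0010
5: ✓ SUBCS  r1←0x77
6: ✓ MOVVC  r1←0xb4
7: ✓ CMP  NZCV=0011
8: · MOVVC
9: · MOVMI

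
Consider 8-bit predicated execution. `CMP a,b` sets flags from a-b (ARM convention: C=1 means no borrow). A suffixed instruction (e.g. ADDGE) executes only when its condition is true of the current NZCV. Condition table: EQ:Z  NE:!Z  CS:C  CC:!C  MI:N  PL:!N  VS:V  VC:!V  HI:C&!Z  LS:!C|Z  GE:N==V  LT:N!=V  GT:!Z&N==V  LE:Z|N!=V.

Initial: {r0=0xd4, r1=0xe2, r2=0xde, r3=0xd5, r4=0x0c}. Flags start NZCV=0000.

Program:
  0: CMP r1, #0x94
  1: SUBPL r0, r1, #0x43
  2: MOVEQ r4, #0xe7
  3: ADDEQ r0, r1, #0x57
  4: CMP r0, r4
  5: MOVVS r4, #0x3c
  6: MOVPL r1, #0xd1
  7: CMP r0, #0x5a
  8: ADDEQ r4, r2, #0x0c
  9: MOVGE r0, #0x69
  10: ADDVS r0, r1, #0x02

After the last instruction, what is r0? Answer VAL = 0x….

VAL = 0xe4

0: ✓ CMP  NZCV=0010
1: ✓ SUBPL  r0←0x9f
2: · MOVEQ
3: · ADDEQ
4: ✓ CMP  NZCV=1010
5: · MOVVS
6: · MOVPL
7: ✓ CMP  NZCV=0011
8: · ADDEQ
9: · MOVGE
10: ✓ ADDVS  r0←0xe4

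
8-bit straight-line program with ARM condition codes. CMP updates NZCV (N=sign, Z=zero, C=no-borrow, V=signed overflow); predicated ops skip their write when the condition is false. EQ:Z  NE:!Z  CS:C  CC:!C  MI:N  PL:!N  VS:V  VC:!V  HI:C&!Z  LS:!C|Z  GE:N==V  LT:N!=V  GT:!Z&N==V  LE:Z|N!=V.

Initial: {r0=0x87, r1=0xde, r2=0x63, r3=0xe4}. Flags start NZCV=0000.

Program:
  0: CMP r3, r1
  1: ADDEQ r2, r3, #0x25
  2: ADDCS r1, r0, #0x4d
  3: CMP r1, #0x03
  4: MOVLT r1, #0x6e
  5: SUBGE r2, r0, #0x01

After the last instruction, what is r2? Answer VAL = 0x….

VAL = 0x63

[0] flags=0010 → (cmp)
[1] flags=0010 EQ?F → skip
[2] flags=0010 CS?T → r1=0xd4
[3] flags=1010 → (cmp)
[4] flags=1010 LT?T → r1=0x6e
[5] flags=1010 GE?F → skip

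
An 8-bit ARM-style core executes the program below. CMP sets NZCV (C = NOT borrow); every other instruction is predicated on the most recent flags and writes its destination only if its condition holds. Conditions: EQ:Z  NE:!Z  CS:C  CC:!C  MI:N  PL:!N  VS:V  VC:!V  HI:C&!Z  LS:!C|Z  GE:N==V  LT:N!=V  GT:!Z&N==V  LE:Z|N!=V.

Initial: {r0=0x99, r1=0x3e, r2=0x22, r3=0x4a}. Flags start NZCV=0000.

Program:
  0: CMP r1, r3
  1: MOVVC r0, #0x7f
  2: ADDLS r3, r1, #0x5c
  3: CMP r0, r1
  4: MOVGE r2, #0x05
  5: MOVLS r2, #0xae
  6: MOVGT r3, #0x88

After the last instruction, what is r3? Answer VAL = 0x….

[0] flags=1000 → (cmp)
[1] flags=1000 VC?T → r0=0x7f
[2] flags=1000 LS?T → r3=0x9a
[3] flags=0010 → (cmp)
[4] flags=0010 GE?T → r2=0x05
[5] flags=0010 LS?F → skip
[6] flags=0010 GT?T → r3=0x88

VAL = 0x88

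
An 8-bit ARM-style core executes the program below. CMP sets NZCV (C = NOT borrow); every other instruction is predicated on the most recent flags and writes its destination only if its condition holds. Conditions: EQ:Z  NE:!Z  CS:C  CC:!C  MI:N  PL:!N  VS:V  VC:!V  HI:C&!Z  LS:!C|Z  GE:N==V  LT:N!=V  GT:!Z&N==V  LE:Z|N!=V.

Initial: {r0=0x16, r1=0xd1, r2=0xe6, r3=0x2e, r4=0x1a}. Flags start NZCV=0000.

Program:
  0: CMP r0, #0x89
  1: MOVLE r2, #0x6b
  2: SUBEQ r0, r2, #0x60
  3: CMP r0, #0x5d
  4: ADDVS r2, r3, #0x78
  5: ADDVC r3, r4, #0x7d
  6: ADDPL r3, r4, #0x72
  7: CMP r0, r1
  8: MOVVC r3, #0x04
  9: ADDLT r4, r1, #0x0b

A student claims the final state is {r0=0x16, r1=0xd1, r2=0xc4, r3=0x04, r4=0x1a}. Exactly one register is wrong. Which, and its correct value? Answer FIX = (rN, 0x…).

0: ✓ CMP  NZCV=1001
1: · MOVLE
2: · SUBEQ
3: ✓ CMP  NZCV=1000
4: · ADDVS
5: ✓ ADDVC  r3←0x97
6: · ADDPL
7: ✓ CMP  NZCV=0000
8: ✓ MOVVC  r3←0x04
9: · ADDLT

FIX = (r2, 0xe6)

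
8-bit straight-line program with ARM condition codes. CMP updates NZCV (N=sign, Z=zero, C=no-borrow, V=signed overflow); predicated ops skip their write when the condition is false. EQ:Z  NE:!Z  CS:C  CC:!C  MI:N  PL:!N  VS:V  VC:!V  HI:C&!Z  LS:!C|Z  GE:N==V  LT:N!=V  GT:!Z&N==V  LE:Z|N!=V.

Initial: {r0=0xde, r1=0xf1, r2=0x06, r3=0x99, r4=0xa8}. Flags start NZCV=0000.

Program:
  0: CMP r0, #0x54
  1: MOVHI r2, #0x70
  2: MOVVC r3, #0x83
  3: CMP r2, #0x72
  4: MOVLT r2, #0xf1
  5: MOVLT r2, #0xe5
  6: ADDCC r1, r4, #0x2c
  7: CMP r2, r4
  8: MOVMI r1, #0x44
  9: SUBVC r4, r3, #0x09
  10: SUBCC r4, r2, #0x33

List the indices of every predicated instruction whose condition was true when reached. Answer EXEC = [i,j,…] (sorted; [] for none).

[0] flags=1010 → (cmp)
[1] flags=1010 HI?T → r2=0x70
[2] flags=1010 VC?T → r3=0x83
[3] flags=1000 → (cmp)
[4] flags=1000 LT?T → r2=0xf1
[5] flags=1000 LT?T → r2=0xe5
[6] flags=1000 CC?T → r1=0xd4
[7] flags=0010 → (cmp)
[8] flags=0010 MI?F → skip
[9] flags=0010 VC?T → r4=0x7a
[10] flags=0010 CC?F → skip

EXEC = [1,2,4,5,6,9]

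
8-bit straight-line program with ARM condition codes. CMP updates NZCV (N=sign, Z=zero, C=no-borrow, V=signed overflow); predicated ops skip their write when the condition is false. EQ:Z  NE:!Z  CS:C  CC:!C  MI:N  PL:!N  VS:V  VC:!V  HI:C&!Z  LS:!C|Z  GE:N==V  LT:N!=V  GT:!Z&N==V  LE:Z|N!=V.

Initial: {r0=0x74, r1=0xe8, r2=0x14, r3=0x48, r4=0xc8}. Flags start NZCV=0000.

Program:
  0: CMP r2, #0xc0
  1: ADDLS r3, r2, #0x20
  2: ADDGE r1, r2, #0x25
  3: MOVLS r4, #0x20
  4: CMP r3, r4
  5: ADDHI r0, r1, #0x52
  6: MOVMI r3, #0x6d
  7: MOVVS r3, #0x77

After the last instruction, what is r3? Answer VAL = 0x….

[0] flags=0000 → (cmp)
[1] flags=0000 LS?T → r3=0x34
[2] flags=0000 GE?T → r1=0x39
[3] flags=0000 LS?T → r4=0x20
[4] flags=0010 → (cmp)
[5] flags=0010 HI?T → r0=0x8b
[6] flags=0010 MI?F → skip
[7] flags=0010 VS?F → skip

VAL = 0x34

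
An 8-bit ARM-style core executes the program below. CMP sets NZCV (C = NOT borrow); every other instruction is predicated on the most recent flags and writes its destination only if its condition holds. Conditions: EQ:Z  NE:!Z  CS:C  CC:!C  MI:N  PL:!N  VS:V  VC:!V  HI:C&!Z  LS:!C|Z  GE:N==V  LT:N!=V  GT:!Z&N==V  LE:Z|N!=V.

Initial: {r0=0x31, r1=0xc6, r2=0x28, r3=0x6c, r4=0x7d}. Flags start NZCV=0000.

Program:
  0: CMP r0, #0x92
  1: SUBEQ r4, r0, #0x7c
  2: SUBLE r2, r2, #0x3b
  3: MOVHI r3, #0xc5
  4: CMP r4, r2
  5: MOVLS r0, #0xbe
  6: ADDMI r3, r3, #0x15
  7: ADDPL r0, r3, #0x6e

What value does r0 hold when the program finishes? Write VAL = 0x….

0: ✓ CMP  NZCV=1001
1: · SUBEQ
2: · SUBLE
3: · MOVHI
4: ✓ CMP  NZCV=0010
5: · MOVLS
6: · ADDMI
7: ✓ ADDPL  r0←0xda

VAL = 0xda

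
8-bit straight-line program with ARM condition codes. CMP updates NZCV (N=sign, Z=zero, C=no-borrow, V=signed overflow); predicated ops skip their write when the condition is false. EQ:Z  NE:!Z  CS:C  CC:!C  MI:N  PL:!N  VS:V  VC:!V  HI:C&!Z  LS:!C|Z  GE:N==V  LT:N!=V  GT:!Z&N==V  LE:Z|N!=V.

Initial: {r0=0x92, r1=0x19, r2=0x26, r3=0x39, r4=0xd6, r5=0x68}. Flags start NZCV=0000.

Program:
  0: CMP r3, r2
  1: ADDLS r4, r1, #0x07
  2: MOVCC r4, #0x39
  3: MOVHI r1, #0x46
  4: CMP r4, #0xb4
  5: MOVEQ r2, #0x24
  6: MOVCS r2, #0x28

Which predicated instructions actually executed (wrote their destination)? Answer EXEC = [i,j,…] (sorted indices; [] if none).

[0] flags=0010 → (cmp)
[1] flags=0010 LS?F → skip
[2] flags=0010 CC?F → skip
[3] flags=0010 HI?T → r1=0x46
[4] flags=0010 → (cmp)
[5] flags=0010 EQ?F → skip
[6] flags=0010 CS?T → r2=0x28

EXEC = [3,6]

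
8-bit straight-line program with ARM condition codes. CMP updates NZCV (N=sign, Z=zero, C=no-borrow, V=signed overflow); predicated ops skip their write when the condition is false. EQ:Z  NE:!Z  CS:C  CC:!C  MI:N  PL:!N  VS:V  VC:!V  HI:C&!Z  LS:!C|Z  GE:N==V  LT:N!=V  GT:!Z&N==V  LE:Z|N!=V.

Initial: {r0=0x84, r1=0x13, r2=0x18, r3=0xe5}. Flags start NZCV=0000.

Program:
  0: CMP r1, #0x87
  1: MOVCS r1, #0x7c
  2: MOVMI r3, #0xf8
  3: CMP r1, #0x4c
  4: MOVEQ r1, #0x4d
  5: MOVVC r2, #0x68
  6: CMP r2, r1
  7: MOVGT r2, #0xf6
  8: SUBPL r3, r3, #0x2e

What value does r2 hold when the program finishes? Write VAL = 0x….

[0] flags=1001 → (cmp)
[1] flags=1001 CS?F → skip
[2] flags=1001 MI?T → r3=0xf8
[3] flags=1000 → (cmp)
[4] flags=1000 EQ?F → skip
[5] flags=1000 VC?T → r2=0x68
[6] flags=0010 → (cmp)
[7] flags=0010 GT?T → r2=0xf6
[8] flags=0010 PL?T → r3=0xca

VAL = 0xf6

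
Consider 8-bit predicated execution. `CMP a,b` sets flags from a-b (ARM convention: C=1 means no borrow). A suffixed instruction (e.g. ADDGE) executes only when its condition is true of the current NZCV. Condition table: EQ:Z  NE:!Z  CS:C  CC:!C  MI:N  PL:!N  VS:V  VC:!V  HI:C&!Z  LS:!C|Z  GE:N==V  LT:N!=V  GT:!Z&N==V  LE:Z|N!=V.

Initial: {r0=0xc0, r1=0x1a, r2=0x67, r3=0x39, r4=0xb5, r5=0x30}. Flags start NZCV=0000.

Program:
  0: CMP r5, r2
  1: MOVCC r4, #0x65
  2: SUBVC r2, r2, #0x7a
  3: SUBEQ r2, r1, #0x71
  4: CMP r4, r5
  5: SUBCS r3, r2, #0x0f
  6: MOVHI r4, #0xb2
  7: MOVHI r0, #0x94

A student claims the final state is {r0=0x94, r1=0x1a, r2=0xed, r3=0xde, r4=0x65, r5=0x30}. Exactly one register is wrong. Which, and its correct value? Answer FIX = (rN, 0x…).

FIX = (r4, 0xb2)

0: ✓ CMP  NZCV=1000
1: ✓ MOVCC  r4←0x65
2: ✓ SUBVC  r2←0xed
3: · SUBEQ
4: ✓ CMP  NZCV=0010
5: ✓ SUBCS  r3←0xde
6: ✓ MOVHI  r4←0xb2
7: ✓ MOVHI  r0←0x94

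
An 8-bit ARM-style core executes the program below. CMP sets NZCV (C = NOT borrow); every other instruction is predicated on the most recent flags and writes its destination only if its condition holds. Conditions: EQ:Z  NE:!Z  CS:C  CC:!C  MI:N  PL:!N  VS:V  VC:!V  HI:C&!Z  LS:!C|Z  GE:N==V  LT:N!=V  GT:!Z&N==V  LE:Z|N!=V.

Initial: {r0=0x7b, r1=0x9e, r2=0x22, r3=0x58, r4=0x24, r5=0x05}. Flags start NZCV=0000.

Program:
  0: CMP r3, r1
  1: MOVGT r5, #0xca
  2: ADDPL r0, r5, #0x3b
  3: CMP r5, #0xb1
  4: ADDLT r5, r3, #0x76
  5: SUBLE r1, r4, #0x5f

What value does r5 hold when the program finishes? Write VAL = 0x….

VAL = 0xca

[0] flags=1001 → (cmp)
[1] flags=1001 GT?T → r5=0xca
[2] flags=1001 PL?F → skip
[3] flags=0010 → (cmp)
[4] flags=0010 LT?F → skip
[5] flags=0010 LE?F → skip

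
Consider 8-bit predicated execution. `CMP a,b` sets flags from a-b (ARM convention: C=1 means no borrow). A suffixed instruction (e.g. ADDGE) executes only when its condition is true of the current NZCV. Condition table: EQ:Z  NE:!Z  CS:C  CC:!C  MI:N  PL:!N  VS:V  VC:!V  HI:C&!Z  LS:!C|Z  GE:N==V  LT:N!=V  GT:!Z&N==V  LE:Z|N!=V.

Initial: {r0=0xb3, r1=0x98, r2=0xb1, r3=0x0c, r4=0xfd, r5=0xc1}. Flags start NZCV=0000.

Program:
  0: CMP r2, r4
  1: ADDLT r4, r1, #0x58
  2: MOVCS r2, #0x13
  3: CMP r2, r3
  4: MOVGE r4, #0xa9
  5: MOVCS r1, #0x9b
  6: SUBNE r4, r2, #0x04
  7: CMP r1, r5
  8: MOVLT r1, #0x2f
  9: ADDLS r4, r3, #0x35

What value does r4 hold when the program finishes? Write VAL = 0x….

[0] flags=1000 → (cmp)
[1] flags=1000 LT?T → r4=0xf0
[2] flags=1000 CS?F → skip
[3] flags=1010 → (cmp)
[4] flags=1010 GE?F → skip
[5] flags=1010 CS?T → r1=0x9b
[6] flags=1010 NE?T → r4=0xad
[7] flags=1000 → (cmp)
[8] flags=1000 LT?T → r1=0x2f
[9] flags=1000 LS?T → r4=0x41

VAL = 0x41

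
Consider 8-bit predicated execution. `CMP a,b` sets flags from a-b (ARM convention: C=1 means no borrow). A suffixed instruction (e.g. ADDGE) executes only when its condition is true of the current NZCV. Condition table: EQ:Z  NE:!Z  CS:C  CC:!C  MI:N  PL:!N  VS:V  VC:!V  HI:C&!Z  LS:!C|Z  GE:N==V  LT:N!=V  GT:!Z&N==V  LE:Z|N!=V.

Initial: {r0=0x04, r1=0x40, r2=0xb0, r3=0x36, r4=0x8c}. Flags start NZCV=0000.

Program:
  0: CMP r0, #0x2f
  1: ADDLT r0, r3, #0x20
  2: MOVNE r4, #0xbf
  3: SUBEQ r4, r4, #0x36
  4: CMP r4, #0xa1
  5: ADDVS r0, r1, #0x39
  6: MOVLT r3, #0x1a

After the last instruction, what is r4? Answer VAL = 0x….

[0] flags=1000 → (cmp)
[1] flags=1000 LT?T → r0=0x56
[2] flags=1000 NE?T → r4=0xbf
[3] flags=1000 EQ?F → skip
[4] flags=0010 → (cmp)
[5] flags=0010 VS?F → skip
[6] flags=0010 LT?F → skip

VAL = 0xbf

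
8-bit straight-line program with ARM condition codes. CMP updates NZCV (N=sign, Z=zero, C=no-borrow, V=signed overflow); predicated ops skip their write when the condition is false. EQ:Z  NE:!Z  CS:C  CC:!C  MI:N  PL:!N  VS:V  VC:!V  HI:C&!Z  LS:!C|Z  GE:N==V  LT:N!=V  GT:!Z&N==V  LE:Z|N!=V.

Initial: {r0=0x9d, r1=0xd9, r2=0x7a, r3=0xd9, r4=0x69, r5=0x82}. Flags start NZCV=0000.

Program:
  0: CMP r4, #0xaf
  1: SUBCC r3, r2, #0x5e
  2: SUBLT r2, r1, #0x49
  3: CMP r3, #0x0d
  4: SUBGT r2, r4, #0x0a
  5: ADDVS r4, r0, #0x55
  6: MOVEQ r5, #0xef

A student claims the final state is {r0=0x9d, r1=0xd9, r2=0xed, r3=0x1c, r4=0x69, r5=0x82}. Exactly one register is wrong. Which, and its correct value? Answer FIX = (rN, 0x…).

0: ✓ CMP  NZCV=1001
1: ✓ SUBCC  r3←0x1c
2: · SUBLT
3: ✓ CMP  NZCV=0010
4: ✓ SUBGT  r2←0x5f
5: · ADDVS
6: · MOVEQ

FIX = (r2, 0x5f)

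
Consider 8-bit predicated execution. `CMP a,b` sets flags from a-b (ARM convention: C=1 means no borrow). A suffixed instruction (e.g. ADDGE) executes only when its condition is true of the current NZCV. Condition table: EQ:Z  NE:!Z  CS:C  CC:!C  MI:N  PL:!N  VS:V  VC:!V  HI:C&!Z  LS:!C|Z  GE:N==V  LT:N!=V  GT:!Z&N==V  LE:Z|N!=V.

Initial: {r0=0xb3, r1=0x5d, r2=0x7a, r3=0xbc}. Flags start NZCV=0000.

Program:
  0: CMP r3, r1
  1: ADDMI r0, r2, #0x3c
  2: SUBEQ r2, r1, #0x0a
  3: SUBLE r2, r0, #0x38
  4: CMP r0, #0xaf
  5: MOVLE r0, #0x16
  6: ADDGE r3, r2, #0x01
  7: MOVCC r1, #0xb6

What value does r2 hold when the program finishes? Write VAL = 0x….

0: ✓ CMP  NZCV=0011
1: · ADDMI
2: · SUBEQ
3: ✓ SUBLE  r2←0x7b
4: ✓ CMP  NZCV=0010
5: · MOVLE
6: ✓ ADDGE  r3←0x7c
7: · MOVCC

VAL = 0x7b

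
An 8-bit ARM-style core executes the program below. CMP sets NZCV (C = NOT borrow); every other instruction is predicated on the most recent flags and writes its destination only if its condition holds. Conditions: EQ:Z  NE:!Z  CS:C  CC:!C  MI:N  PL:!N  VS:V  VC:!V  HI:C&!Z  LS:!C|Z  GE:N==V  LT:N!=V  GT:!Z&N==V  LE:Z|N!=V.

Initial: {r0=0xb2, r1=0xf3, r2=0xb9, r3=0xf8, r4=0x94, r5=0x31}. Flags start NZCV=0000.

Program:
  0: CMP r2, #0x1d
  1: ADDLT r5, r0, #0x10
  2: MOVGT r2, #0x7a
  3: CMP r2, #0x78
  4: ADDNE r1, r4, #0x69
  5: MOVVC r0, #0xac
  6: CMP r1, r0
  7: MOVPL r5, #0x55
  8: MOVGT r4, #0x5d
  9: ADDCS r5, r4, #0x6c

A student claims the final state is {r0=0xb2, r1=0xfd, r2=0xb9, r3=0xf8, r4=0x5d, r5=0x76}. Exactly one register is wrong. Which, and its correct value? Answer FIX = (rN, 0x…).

FIX = (r5, 0xc9)

[0] flags=1010 → (cmp)
[1] flags=1010 LT?T → r5=0xc2
[2] flags=1010 GT?F → skip
[3] flags=0011 → (cmp)
[4] flags=0011 NE?T → r1=0xfd
[5] flags=0011 VC?F → skip
[6] flags=0010 → (cmp)
[7] flags=0010 PL?T → r5=0x55
[8] flags=0010 GT?T → r4=0x5d
[9] flags=0010 CS?T → r5=0xc9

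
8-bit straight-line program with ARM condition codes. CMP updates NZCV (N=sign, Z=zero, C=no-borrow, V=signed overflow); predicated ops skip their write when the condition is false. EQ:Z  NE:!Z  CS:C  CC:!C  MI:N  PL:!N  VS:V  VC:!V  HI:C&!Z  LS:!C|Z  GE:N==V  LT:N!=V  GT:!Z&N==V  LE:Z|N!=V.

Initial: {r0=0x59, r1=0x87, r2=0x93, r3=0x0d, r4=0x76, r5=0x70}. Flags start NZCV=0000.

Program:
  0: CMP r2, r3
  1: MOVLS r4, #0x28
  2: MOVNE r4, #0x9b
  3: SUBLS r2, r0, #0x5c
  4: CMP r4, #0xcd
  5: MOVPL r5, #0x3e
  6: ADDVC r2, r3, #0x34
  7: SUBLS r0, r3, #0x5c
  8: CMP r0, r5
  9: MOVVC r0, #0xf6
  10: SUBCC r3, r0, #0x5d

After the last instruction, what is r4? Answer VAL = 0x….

[0] flags=1010 → (cmp)
[1] flags=1010 LS?F → skip
[2] flags=1010 NE?T → r4=0x9b
[3] flags=1010 LS?F → skip
[4] flags=1000 → (cmp)
[5] flags=1000 PL?F → skip
[6] flags=1000 VC?T → r2=0x41
[7] flags=1000 LS?T → r0=0xb1
[8] flags=0011 → (cmp)
[9] flags=0011 VC?F → skip
[10] flags=0011 CC?F → skip

VAL = 0x9b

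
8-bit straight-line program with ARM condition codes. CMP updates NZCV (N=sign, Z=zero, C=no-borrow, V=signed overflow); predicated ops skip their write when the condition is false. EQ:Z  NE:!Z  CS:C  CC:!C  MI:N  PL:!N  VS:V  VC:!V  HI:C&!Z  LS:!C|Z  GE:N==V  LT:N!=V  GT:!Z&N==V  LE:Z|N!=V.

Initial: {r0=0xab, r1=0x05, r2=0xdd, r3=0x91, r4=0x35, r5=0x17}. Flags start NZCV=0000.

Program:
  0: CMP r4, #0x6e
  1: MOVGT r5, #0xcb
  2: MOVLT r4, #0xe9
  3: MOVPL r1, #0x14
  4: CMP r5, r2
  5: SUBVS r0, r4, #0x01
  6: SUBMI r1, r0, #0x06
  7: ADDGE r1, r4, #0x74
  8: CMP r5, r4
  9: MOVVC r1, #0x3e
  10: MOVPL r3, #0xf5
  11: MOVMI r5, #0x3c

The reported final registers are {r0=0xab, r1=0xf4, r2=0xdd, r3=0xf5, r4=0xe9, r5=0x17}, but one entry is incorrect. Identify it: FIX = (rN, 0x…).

0: ✓ CMP  NZCV=1000
1: · MOVGT
2: ✓ MOVLT  r4←0xe9
3: · MOVPL
4: ✓ CMP  NZCV=0000
5: · SUBVS
6: · SUBMI
7: ✓ ADDGE  r1←0x5d
8: ✓ CMP  NZCV=0000
9: ✓ MOVVC  r1←0x3e
10: ✓ MOVPL  r3←0xf5
11: · MOVMI

FIX = (r1, 0x3e)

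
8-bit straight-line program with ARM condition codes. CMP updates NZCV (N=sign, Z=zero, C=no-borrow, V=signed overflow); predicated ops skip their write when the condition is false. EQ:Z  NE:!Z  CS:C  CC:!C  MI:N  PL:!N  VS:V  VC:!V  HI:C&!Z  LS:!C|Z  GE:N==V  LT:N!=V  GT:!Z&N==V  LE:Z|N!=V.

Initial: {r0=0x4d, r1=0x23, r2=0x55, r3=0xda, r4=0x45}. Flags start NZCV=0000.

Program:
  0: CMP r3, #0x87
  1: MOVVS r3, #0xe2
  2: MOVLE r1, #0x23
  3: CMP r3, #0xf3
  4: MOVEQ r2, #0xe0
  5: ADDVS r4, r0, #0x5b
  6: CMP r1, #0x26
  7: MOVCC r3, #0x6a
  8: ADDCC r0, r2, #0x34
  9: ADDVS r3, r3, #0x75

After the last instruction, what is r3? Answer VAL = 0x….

0: ✓ CMP  NZCV=0010
1: · MOVVS
2: · MOVLE
3: ✓ CMP  NZCV=1000
4: · MOVEQ
5: · ADDVS
6: ✓ CMP  NZCV=1000
7: ✓ MOVCC  r3←0x6a
8: ✓ ADDCC  r0←0x89
9: · ADDVS

VAL = 0x6a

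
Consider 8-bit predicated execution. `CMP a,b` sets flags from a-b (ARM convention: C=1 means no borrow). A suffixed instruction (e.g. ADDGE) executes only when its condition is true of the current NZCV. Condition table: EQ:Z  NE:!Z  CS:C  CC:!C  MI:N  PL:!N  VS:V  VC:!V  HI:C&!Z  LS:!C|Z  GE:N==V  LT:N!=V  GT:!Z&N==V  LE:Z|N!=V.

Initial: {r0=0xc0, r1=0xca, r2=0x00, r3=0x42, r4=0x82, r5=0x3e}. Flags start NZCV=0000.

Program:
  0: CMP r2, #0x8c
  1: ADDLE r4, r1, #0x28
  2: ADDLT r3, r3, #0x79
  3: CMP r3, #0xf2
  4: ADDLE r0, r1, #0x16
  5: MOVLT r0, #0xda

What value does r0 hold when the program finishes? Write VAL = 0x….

VAL = 0xc0

0: ✓ CMP  NZCV=0000
1: · ADDLE
2: · ADDLT
3: ✓ CMP  NZCV=0000
4: · ADDLE
5: · MOVLT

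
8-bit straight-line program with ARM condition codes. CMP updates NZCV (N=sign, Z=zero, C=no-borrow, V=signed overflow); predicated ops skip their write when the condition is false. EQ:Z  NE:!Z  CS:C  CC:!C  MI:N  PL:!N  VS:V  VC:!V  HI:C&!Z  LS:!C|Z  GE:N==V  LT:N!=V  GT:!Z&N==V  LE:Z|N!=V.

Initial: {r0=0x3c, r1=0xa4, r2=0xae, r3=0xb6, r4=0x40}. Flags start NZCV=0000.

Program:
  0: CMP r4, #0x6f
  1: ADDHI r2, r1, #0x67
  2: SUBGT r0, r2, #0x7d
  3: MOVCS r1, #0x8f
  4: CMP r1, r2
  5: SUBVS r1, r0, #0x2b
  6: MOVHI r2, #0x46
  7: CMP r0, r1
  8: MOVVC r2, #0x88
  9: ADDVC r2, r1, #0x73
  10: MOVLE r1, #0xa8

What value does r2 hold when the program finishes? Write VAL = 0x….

VAL = 0xae

[0] flags=1000 → (cmp)
[1] flags=1000 HI?F → skip
[2] flags=1000 GT?F → skip
[3] flags=1000 CS?F → skip
[4] flags=1000 → (cmp)
[5] flags=1000 VS?F → skip
[6] flags=1000 HI?F → skip
[7] flags=1001 → (cmp)
[8] flags=1001 VC?F → skip
[9] flags=1001 VC?F → skip
[10] flags=1001 LE?F → skip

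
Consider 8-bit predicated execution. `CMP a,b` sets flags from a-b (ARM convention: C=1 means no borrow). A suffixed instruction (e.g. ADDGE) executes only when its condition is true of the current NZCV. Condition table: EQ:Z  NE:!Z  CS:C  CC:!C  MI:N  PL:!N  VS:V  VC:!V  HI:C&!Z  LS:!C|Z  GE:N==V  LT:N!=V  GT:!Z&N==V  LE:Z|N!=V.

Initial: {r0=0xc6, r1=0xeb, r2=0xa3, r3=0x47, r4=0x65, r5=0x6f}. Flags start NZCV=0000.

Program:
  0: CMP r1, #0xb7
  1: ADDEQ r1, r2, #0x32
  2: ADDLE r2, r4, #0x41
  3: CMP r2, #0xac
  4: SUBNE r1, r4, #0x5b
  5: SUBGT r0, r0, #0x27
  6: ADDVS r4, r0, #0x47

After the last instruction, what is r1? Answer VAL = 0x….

VAL = 0x0a

0: ✓ CMP  NZCV=0010
1: · ADDEQ
2: · ADDLE
3: ✓ CMP  NZCV=1000
4: ✓ SUBNE  r1←0x0a
5: · SUBGT
6: · ADDVS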